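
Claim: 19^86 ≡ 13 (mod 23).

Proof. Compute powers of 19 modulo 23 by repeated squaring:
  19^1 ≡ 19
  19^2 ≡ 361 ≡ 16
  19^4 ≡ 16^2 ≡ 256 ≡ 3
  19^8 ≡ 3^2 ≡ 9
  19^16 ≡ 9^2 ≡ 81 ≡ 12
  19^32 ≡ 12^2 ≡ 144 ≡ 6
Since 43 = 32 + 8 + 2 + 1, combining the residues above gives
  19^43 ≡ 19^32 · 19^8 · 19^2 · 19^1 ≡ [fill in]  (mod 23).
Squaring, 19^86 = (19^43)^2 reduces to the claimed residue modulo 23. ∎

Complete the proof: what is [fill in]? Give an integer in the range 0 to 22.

Multiply the listed residues: 6 · 9 · 16 · 19 = 54 → 864 → 16416.
Reducing modulo 23: 16416 = 713·23 + 17, so 19^43 ≡ 17.

17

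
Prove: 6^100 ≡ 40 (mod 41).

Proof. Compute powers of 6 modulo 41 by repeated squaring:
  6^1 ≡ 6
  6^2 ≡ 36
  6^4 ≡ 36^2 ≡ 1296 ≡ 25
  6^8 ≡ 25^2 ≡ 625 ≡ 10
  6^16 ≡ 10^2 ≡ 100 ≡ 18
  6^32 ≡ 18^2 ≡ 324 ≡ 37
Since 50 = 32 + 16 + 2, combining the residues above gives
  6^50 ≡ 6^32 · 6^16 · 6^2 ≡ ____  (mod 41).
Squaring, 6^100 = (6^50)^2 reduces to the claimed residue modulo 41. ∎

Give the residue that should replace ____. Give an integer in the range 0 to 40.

32

6^32 · 6^16 · 6^2 ≡ 37 · 18 · 36 = 23976.
23976 mod 41 = 32, so 6^50 ≡ 32 (mod 41).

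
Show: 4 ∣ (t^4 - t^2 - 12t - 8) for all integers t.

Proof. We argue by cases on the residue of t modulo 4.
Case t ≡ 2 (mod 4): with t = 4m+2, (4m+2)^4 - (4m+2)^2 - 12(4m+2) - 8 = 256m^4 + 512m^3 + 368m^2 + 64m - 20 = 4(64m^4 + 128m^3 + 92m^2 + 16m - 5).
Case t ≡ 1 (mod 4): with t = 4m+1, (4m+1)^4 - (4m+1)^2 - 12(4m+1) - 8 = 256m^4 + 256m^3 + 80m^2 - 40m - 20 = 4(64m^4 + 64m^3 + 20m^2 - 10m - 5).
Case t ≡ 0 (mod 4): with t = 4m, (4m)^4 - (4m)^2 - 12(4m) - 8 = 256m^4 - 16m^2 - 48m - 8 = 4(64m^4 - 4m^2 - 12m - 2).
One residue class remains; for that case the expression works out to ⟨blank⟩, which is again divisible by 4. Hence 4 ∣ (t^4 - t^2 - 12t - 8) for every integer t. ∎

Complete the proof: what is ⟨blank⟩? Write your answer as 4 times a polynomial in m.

4(64m^4 + 192m^3 + 212m^2 + 90m + 7)

Only t ≡ 3 (mod 4) is unaccounted for. Put t = 4m+3:
(4m+3)^4 - (4m+3)^2 - 12(4m+3) - 8 expands to 256m^4 + 768m^3 + 848m^2 + 360m + 28,
and factoring out 4 leaves 4(64m^4 + 192m^3 + 212m^2 + 90m + 7).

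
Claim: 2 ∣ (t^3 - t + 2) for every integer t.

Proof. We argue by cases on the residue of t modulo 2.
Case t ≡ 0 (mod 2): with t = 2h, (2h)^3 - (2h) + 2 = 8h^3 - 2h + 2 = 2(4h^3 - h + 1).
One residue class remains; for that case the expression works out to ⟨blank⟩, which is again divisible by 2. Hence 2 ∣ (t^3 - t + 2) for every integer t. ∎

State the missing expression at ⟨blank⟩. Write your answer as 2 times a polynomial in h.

Only t ≡ 1 (mod 2) is unaccounted for. Put t = 2h+1:
(2h+1)^3 - (2h+1) + 2 expands to 8h^3 + 12h^2 + 4h + 2,
and factoring out 2 leaves 2(4h^3 + 6h^2 + 2h + 1).

2(4h^3 + 6h^2 + 2h + 1)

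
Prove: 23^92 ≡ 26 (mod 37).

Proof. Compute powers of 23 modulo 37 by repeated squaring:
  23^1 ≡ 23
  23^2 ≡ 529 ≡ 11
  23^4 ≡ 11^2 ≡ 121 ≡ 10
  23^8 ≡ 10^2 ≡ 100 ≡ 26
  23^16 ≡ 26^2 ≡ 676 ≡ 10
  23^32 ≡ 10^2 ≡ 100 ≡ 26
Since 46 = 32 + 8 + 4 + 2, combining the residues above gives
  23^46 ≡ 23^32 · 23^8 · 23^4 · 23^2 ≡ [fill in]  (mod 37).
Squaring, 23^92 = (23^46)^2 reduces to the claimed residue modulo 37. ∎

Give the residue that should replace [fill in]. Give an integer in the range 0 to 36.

Multiply the listed residues: 26 · 26 · 10 · 11 = 676 → 6760 → 74360.
Reducing modulo 37: 74360 = 2009·37 + 27, so 23^46 ≡ 27.

27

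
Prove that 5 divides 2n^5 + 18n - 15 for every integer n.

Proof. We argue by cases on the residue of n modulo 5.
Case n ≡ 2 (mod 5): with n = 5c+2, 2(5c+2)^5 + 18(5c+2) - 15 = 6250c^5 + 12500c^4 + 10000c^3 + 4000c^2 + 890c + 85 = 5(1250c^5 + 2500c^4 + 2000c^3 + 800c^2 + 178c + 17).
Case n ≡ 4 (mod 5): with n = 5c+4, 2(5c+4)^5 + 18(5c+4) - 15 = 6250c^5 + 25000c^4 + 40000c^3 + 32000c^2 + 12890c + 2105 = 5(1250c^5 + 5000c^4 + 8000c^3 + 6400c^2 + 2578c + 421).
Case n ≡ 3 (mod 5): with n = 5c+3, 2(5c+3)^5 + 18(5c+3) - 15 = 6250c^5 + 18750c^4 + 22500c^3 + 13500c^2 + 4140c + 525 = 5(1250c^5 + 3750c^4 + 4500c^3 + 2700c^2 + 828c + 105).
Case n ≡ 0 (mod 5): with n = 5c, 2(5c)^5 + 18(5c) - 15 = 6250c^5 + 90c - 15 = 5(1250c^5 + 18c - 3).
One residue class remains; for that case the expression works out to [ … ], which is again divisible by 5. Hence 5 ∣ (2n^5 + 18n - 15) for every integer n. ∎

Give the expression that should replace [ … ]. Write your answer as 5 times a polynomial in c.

The residues treated are {2, 4, 3, 0}, so the missing case is n ≡ 1 (mod 5); write n = 5c+1.
Then 2(5c+1)^5 + 18(5c+1) - 15 = 6250c^5 + 6250c^4 + 2500c^3 + 500c^2 + 140c + 5 = 5(1250c^5 + 1250c^4 + 500c^3 + 100c^2 + 28c + 1).

5(1250c^5 + 1250c^4 + 500c^3 + 100c^2 + 28c + 1)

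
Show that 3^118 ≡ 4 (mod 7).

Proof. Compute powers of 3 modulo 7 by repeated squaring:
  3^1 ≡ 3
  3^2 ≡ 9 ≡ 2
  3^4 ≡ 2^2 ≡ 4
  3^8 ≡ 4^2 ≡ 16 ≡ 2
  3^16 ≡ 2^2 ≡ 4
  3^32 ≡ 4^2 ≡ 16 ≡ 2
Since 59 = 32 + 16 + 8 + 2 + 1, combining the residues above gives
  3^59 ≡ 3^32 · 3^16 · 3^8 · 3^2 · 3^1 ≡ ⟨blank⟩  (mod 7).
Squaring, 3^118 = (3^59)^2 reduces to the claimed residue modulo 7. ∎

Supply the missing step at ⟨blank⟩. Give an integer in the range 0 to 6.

5

Multiply the listed residues: 2 · 4 · 2 · 2 · 3 = 8 → 16 → 32 → 96.
Reducing modulo 7: 96 = 13·7 + 5, so 3^59 ≡ 5.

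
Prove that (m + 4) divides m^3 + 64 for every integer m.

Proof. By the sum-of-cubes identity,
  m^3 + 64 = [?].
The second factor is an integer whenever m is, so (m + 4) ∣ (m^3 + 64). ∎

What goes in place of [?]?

(m + 4)(m^2 - 4m + 16)

Polynomial division of m^3 + 64 by m + 4 leaves remainder 0 and quotient m^2 - 4m + 16.
Hence m^3 + 64 = (m + 4)(m^2 - 4m + 16).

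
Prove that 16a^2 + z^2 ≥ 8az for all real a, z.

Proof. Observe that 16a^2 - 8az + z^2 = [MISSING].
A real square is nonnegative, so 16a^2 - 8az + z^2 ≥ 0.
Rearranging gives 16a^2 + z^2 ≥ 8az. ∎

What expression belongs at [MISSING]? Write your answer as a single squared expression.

The leading and trailing coefficients are 4^2 and 1^2, and 8 = 2·4·1, so the trinomial is (4a - z)^2.
Hence 16a^2 - 8az + z^2 ≥ 0.

(4a - z)^2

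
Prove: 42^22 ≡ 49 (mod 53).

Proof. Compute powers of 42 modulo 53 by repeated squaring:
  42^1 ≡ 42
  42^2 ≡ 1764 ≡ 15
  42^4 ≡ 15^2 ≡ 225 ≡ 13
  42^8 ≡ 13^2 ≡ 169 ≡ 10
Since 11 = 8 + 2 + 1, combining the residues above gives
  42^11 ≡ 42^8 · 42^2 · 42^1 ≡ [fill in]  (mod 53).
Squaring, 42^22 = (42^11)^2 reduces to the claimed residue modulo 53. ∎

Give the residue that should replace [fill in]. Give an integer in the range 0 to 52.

42^8 · 42^2 · 42^1 ≡ 10 · 15 · 42 = 6300.
6300 mod 53 = 46, so 42^11 ≡ 46 (mod 53).

46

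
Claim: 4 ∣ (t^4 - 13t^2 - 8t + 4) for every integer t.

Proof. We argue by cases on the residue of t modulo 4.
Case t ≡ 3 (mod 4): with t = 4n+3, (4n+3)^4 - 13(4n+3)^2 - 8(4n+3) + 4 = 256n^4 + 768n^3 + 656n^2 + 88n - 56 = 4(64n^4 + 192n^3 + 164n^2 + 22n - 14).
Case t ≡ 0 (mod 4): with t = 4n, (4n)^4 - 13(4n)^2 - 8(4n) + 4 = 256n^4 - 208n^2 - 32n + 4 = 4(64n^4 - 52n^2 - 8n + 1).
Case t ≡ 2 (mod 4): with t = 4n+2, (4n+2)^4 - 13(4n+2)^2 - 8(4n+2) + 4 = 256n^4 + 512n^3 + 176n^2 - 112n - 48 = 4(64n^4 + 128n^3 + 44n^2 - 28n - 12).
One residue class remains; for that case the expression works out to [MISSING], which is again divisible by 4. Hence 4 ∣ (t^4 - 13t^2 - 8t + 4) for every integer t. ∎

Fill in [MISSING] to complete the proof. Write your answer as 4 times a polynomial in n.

The residues treated are {3, 0, 2}, so the missing case is t ≡ 1 (mod 4); write t = 4n+1.
Then (4n+1)^4 - 13(4n+1)^2 - 8(4n+1) + 4 = 256n^4 + 256n^3 - 112n^2 - 120n - 16 = 4(64n^4 + 64n^3 - 28n^2 - 30n - 4).

4(64n^4 + 64n^3 - 28n^2 - 30n - 4)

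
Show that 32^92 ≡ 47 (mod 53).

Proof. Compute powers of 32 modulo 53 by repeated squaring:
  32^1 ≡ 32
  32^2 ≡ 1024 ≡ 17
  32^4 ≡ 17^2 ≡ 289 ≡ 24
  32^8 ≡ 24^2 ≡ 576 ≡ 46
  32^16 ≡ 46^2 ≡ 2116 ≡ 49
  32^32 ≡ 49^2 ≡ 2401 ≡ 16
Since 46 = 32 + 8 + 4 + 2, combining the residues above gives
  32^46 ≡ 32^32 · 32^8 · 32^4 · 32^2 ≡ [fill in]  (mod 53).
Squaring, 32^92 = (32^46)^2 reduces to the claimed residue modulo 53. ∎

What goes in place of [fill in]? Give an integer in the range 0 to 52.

32^32 · 32^8 · 32^4 · 32^2 ≡ 16 · 46 · 24 · 17 = 300288.
300288 mod 53 = 43, so 32^46 ≡ 43 (mod 53).

43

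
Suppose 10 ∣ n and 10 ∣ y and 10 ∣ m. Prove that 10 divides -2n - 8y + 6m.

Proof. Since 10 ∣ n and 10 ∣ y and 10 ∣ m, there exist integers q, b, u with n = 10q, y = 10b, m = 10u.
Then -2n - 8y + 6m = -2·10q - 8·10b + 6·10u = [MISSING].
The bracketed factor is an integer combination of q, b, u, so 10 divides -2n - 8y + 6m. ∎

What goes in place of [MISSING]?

Pull the common 10 out of every term: -2·10q - 8·10b + 6·10u = 10(-8b - 2q + 6u).
-8b - 2q + 6u is an integer, which exhibits the divisibility.

10(-8b - 2q + 6u)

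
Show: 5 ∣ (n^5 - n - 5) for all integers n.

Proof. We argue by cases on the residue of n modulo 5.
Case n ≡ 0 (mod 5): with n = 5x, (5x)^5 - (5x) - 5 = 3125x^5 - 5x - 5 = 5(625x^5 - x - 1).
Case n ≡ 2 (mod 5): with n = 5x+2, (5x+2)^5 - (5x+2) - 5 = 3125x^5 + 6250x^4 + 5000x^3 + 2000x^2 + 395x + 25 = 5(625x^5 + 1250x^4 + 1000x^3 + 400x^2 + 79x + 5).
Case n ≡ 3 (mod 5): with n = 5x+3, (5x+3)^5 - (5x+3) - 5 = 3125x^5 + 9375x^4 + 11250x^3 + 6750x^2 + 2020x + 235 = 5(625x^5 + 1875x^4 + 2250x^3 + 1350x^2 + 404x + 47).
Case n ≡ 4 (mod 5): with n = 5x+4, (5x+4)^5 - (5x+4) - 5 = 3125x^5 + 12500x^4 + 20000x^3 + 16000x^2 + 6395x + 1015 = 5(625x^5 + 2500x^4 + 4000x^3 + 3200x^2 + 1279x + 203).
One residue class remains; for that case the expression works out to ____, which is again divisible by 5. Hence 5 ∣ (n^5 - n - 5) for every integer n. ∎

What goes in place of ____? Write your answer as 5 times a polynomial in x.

5(625x^5 + 625x^4 + 250x^3 + 50x^2 + 4x - 1)

The residues treated are {0, 2, 3, 4}, so the missing case is n ≡ 1 (mod 5); write n = 5x+1.
Then (5x+1)^5 - (5x+1) - 5 = 3125x^5 + 3125x^4 + 1250x^3 + 250x^2 + 20x - 5 = 5(625x^5 + 625x^4 + 250x^3 + 50x^2 + 4x - 1).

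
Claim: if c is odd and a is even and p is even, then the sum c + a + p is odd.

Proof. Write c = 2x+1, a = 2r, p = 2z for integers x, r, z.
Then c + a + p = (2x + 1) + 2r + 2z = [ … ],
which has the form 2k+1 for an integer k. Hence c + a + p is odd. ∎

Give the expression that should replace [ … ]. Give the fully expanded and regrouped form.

Expanding: (2x + 1) + 2r + 2z = 2r + 2x + 2z + 1.
Every term except the constant is even, so this is 2(r + x + z) + 1,
and r + x + z ∈ ℤ gives the required form.

2(r + x + z) + 1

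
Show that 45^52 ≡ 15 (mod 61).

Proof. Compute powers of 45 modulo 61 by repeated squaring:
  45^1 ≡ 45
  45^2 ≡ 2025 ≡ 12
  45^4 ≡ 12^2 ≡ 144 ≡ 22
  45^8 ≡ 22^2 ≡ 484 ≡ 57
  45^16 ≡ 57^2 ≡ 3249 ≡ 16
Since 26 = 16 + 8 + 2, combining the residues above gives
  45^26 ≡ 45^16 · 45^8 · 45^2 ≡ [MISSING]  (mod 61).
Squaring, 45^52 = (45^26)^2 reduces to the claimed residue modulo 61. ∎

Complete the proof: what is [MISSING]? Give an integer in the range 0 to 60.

Multiply the listed residues: 16 · 57 · 12 = 912 → 10944.
Reducing modulo 61: 10944 = 179·61 + 25, so 45^26 ≡ 25.

25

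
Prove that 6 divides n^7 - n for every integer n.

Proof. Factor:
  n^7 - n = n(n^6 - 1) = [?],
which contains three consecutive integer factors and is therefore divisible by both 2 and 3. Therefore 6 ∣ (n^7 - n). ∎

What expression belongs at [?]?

n^6 - 1 = (n^2 - 1)(n^4 + n^2 + 1), and n^2 - 1 = (n-1)(n+1).
So n(n^6 - 1) = (n - 1)n(n + 1)(n^4 + n^2 + 1).

(n - 1)n(n + 1)(n^4 + n^2 + 1)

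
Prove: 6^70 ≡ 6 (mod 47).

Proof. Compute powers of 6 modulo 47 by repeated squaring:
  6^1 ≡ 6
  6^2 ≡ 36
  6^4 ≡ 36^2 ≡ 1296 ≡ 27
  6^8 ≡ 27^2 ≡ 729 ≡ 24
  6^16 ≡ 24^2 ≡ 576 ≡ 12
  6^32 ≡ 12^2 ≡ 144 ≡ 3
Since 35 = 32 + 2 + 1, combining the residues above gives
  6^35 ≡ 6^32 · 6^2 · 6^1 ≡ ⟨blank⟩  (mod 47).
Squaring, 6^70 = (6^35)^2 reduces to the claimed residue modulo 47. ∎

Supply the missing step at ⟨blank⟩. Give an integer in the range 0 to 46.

37

Multiply the listed residues: 3 · 36 · 6 = 108 → 648.
Reducing modulo 47: 648 = 13·47 + 37, so 6^35 ≡ 37.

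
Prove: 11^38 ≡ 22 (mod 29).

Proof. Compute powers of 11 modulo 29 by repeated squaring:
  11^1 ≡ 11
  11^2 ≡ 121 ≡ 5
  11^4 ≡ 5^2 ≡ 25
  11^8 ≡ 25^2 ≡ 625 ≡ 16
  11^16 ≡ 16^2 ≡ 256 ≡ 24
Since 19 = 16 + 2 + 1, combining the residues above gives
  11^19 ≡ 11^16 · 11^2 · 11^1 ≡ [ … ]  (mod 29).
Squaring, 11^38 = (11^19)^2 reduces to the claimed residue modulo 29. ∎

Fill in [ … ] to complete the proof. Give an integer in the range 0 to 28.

15

11^16 · 11^2 · 11^1 ≡ 24 · 5 · 11 = 1320.
1320 mod 29 = 15, so 11^19 ≡ 15 (mod 29).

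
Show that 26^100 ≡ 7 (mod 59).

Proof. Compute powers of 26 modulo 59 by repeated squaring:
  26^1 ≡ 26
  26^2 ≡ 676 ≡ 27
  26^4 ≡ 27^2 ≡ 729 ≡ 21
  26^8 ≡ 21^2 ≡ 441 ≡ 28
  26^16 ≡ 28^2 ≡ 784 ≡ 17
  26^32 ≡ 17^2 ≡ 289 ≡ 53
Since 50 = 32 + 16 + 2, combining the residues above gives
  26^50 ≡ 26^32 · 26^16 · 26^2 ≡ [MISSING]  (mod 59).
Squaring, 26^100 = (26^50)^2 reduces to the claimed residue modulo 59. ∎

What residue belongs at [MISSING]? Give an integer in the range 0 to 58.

19

Multiply the listed residues: 53 · 17 · 27 = 901 → 24327.
Reducing modulo 59: 24327 = 412·59 + 19, so 26^50 ≡ 19.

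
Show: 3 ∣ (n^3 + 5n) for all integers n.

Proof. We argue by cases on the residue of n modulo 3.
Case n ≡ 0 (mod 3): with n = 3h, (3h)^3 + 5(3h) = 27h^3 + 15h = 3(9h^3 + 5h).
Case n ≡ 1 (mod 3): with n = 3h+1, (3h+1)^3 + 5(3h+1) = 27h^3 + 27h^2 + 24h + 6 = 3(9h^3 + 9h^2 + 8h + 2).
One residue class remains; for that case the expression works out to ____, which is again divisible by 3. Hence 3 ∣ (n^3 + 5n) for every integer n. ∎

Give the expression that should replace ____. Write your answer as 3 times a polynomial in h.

Only n ≡ 2 (mod 3) is unaccounted for. Put n = 3h+2:
(3h+2)^3 + 5(3h+2) expands to 27h^3 + 54h^2 + 51h + 18,
and factoring out 3 leaves 3(9h^3 + 18h^2 + 17h + 6).

3(9h^3 + 18h^2 + 17h + 6)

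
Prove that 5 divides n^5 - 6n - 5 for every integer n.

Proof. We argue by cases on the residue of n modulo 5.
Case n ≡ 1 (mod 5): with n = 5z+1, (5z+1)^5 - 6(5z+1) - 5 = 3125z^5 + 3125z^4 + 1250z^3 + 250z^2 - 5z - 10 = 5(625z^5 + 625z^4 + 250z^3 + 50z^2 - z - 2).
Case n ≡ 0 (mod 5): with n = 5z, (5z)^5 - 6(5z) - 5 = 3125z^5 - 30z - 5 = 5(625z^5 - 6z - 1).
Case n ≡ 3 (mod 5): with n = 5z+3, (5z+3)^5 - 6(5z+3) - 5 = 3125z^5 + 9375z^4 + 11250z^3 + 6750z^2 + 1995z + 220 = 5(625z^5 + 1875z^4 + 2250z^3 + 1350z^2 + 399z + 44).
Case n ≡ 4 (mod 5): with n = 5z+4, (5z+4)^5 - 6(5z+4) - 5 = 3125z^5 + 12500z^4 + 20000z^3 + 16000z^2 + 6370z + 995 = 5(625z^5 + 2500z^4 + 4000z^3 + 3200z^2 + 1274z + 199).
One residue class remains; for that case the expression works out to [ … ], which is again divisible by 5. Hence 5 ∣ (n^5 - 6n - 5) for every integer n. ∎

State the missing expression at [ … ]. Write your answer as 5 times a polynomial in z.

5(625z^5 + 1250z^4 + 1000z^3 + 400z^2 + 74z + 3)

The residues treated are {1, 0, 3, 4}, so the missing case is n ≡ 2 (mod 5); write n = 5z+2.
Then (5z+2)^5 - 6(5z+2) - 5 = 3125z^5 + 6250z^4 + 5000z^3 + 2000z^2 + 370z + 15 = 5(625z^5 + 1250z^4 + 1000z^3 + 400z^2 + 74z + 3).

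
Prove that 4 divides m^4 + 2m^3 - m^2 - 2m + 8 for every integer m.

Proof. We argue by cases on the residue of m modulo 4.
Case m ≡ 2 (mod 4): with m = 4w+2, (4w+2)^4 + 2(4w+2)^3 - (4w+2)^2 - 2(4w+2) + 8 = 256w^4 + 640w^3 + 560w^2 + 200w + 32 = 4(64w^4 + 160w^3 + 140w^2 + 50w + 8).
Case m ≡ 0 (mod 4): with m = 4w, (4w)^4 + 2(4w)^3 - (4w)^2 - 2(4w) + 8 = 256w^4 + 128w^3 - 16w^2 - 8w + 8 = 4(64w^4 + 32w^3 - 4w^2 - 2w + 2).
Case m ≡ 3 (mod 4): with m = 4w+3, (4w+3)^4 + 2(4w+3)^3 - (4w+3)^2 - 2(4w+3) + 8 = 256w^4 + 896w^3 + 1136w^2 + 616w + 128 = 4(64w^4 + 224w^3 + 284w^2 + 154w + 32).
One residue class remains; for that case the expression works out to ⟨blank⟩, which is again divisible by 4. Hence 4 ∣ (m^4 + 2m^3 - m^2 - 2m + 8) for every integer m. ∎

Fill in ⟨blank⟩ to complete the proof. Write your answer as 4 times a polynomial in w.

4(64w^4 + 96w^3 + 44w^2 + 6w + 2)

Only m ≡ 1 (mod 4) is unaccounted for. Put m = 4w+1:
(4w+1)^4 + 2(4w+1)^3 - (4w+1)^2 - 2(4w+1) + 8 expands to 256w^4 + 384w^3 + 176w^2 + 24w + 8,
and factoring out 4 leaves 4(64w^4 + 96w^3 + 44w^2 + 6w + 2).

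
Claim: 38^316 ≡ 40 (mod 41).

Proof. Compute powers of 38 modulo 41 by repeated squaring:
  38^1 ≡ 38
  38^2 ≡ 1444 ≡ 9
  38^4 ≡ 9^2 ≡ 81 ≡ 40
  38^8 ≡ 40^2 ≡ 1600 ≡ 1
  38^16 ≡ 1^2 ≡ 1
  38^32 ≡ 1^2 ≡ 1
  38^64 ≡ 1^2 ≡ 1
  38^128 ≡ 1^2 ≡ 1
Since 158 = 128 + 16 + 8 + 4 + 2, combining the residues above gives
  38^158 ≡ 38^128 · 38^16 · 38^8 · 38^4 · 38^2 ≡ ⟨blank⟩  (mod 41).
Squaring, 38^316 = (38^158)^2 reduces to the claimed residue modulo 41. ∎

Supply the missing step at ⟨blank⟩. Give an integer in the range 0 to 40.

38^128 · 38^16 · 38^8 · 38^4 · 38^2 ≡ 1 · 1 · 1 · 40 · 9 = 360.
360 mod 41 = 32, so 38^158 ≡ 32 (mod 41).

32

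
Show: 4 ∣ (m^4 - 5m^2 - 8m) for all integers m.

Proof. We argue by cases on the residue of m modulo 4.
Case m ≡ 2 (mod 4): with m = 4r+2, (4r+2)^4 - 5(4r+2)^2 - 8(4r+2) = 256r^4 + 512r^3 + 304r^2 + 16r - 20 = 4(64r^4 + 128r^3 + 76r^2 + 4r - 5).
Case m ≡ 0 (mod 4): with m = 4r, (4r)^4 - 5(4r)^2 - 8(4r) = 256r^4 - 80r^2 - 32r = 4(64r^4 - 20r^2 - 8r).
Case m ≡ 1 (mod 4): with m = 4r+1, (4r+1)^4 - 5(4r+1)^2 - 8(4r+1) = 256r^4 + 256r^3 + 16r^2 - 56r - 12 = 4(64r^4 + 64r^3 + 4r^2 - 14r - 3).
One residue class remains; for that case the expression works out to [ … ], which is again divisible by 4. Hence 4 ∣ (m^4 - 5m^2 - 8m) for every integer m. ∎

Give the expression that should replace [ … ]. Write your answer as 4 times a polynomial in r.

4(64r^4 + 192r^3 + 196r^2 + 70r + 3)

The residues treated are {2, 0, 1}, so the missing case is m ≡ 3 (mod 4); write m = 4r+3.
Then (4r+3)^4 - 5(4r+3)^2 - 8(4r+3) = 256r^4 + 768r^3 + 784r^2 + 280r + 12 = 4(64r^4 + 192r^3 + 196r^2 + 70r + 3).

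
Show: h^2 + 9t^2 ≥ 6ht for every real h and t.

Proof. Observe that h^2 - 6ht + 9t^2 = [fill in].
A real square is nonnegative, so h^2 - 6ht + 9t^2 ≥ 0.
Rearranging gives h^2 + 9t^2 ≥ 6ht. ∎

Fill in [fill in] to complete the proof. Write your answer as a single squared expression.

(h - 3t)^2

h^2 - 6ht + 9t^2 is a perfect-square trinomial: the outer terms are (h)^2 and (3t)^2, and the cross term is -2·h·3t.
So h^2 - 6ht + 9t^2 = (h - 3t)^2 ≥ 0.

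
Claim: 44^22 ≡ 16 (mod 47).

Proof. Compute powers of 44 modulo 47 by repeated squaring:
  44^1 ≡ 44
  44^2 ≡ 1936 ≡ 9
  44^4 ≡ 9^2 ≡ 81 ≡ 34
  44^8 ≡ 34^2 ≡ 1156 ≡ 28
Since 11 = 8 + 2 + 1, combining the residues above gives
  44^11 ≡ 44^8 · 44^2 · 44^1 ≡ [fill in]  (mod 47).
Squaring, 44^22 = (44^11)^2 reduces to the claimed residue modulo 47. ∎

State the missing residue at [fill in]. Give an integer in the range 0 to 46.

44^8 · 44^2 · 44^1 ≡ 28 · 9 · 44 = 11088.
11088 mod 47 = 43, so 44^11 ≡ 43 (mod 47).

43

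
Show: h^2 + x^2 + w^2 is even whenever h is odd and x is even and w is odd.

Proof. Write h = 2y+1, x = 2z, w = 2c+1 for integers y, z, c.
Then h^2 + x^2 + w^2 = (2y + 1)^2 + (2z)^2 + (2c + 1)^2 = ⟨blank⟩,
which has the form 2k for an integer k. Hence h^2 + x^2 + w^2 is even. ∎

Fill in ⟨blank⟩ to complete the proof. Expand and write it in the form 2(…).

2(2c^2 + 2c + 2y^2 + 2y + 2z^2 + 1)

Expanding: (2y + 1)^2 + (2z)^2 + (2c + 1)^2 = 4c^2 + 4c + 4y^2 + 4y + 4z^2 + 2.
Every term is even; pulling out the factor of 2 gives 2(2c^2 + 2c + 2y^2 + 2y + 2z^2 + 1).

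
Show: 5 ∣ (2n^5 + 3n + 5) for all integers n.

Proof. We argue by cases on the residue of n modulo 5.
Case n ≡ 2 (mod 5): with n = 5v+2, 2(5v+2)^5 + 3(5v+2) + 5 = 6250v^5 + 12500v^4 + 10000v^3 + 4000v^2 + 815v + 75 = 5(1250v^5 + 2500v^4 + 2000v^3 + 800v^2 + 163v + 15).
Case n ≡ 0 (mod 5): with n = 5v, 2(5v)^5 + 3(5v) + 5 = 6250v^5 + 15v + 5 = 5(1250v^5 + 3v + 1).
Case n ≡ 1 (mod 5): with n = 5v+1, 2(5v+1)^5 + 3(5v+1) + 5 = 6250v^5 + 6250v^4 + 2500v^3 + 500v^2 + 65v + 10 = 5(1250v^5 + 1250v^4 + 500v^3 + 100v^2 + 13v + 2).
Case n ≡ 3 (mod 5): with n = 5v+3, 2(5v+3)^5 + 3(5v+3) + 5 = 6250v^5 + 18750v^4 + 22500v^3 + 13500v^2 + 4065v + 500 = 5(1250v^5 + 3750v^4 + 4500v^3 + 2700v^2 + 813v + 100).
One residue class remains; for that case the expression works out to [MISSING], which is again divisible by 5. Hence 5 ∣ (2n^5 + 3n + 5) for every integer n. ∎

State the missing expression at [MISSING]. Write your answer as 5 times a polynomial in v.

Only n ≡ 4 (mod 5) is unaccounted for. Put n = 5v+4:
2(5v+4)^5 + 3(5v+4) + 5 expands to 6250v^5 + 25000v^4 + 40000v^3 + 32000v^2 + 12815v + 2065,
and factoring out 5 leaves 5(1250v^5 + 5000v^4 + 8000v^3 + 6400v^2 + 2563v + 413).

5(1250v^5 + 5000v^4 + 8000v^3 + 6400v^2 + 2563v + 413)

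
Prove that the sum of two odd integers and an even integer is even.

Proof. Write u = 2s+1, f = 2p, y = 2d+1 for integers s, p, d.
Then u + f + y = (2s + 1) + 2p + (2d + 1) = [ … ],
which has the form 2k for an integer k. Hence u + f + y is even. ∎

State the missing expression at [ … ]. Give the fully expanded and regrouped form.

(2s + 1) + 2p + (2d + 1) = 2d + 2p + 2s + 2
= 2(d + p + s + 1).
Since d + p + s + 1 is an integer, the sum is of the form 2k for an integer k.

2(d + p + s + 1)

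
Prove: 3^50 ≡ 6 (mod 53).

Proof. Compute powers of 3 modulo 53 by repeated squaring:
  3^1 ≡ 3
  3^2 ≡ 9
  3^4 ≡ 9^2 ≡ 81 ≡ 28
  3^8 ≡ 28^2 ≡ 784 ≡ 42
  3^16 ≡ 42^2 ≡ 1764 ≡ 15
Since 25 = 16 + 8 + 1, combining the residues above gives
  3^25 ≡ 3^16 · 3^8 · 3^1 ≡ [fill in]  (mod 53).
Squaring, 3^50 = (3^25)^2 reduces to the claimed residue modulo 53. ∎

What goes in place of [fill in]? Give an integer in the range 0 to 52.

Multiply the listed residues: 15 · 42 · 3 = 630 → 1890.
Reducing modulo 53: 1890 = 35·53 + 35, so 3^25 ≡ 35.

35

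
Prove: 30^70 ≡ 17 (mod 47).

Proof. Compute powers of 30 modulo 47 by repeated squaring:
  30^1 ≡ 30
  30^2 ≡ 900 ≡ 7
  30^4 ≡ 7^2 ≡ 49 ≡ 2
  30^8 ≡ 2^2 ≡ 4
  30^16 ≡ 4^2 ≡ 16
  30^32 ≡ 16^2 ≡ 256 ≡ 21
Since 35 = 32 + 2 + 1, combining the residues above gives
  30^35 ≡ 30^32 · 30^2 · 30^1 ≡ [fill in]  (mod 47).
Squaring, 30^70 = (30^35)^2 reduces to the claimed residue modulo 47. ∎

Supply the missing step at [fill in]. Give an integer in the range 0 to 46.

30^32 · 30^2 · 30^1 ≡ 21 · 7 · 30 = 4410.
4410 mod 47 = 39, so 30^35 ≡ 39 (mod 47).

39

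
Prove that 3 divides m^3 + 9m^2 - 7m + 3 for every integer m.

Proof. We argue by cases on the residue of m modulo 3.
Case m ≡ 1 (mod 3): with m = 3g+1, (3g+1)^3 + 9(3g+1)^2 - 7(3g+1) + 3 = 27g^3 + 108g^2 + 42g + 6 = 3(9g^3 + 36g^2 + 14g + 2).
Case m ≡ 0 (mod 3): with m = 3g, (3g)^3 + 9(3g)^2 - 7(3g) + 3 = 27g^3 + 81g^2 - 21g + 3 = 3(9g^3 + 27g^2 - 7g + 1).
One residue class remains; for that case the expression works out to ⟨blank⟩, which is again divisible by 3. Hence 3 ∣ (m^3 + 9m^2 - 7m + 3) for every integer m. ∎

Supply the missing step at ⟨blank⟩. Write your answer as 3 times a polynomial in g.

Only m ≡ 2 (mod 3) is unaccounted for. Put m = 3g+2:
(3g+2)^3 + 9(3g+2)^2 - 7(3g+2) + 3 expands to 27g^3 + 135g^2 + 123g + 33,
and factoring out 3 leaves 3(9g^3 + 45g^2 + 41g + 11).

3(9g^3 + 45g^2 + 41g + 11)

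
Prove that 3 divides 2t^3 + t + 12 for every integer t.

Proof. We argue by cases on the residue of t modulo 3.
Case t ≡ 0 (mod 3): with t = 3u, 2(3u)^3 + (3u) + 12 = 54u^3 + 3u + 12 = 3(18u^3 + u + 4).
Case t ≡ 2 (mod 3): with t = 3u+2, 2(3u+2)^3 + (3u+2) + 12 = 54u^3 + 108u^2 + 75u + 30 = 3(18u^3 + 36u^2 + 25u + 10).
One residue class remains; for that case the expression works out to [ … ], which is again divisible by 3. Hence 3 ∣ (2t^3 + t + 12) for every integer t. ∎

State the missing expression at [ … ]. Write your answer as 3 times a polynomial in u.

3(18u^3 + 18u^2 + 7u + 5)

Only t ≡ 1 (mod 3) is unaccounted for. Put t = 3u+1:
2(3u+1)^3 + (3u+1) + 12 expands to 54u^3 + 54u^2 + 21u + 15,
and factoring out 3 leaves 3(18u^3 + 18u^2 + 7u + 5).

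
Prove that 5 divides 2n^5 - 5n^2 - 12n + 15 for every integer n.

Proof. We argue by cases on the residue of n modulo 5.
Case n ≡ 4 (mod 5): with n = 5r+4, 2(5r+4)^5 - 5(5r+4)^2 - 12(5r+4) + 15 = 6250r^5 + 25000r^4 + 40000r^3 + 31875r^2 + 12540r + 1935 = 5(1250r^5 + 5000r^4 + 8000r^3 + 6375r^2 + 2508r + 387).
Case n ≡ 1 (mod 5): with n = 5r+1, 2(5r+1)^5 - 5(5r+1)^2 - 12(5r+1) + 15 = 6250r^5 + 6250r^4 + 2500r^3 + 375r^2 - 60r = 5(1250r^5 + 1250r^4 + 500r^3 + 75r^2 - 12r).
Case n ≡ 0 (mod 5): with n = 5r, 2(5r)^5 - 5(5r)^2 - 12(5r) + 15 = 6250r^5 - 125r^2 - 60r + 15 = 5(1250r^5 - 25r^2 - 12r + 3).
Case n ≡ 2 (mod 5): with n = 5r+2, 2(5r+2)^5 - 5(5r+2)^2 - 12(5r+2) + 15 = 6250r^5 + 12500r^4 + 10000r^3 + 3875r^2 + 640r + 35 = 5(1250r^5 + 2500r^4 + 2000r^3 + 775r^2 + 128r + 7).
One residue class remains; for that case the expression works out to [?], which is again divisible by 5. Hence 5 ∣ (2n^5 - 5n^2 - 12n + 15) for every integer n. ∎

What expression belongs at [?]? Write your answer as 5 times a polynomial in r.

The residues treated are {4, 1, 0, 2}, so the missing case is n ≡ 3 (mod 5); write n = 5r+3.
Then 2(5r+3)^5 - 5(5r+3)^2 - 12(5r+3) + 15 = 6250r^5 + 18750r^4 + 22500r^3 + 13375r^2 + 3840r + 420 = 5(1250r^5 + 3750r^4 + 4500r^3 + 2675r^2 + 768r + 84).

5(1250r^5 + 3750r^4 + 4500r^3 + 2675r^2 + 768r + 84)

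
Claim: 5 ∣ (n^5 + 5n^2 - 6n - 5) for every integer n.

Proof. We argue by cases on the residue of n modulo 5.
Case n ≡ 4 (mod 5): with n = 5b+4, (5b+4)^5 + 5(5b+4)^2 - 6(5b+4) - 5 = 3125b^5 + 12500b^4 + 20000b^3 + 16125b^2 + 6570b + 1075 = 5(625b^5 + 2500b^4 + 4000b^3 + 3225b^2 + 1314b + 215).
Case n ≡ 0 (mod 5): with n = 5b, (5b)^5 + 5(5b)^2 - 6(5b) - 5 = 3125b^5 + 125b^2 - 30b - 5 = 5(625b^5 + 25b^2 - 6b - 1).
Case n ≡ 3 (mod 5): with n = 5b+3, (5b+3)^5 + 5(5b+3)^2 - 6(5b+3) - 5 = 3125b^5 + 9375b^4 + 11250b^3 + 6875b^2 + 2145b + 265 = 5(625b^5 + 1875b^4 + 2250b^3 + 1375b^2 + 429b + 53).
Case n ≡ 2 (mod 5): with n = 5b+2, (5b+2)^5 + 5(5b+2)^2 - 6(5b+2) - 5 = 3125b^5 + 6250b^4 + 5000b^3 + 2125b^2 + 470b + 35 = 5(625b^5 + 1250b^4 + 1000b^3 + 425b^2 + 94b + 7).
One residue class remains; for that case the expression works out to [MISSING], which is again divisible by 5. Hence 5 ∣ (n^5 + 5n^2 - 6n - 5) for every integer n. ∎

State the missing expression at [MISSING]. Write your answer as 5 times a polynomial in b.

5(625b^5 + 625b^4 + 250b^3 + 75b^2 + 9b - 1)

Only n ≡ 1 (mod 5) is unaccounted for. Put n = 5b+1:
(5b+1)^5 + 5(5b+1)^2 - 6(5b+1) - 5 expands to 3125b^5 + 3125b^4 + 1250b^3 + 375b^2 + 45b - 5,
and factoring out 5 leaves 5(625b^5 + 625b^4 + 250b^3 + 75b^2 + 9b - 1).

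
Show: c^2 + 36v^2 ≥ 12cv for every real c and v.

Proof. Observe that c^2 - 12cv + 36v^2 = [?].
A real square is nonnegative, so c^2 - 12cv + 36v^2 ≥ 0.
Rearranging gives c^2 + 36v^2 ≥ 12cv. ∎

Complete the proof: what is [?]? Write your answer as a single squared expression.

The leading and trailing coefficients are 1^2 and 6^2, and 12 = 2·1·6, so the trinomial is (c - 6v)^2.
Hence c^2 - 12cv + 36v^2 ≥ 0.

(c - 6v)^2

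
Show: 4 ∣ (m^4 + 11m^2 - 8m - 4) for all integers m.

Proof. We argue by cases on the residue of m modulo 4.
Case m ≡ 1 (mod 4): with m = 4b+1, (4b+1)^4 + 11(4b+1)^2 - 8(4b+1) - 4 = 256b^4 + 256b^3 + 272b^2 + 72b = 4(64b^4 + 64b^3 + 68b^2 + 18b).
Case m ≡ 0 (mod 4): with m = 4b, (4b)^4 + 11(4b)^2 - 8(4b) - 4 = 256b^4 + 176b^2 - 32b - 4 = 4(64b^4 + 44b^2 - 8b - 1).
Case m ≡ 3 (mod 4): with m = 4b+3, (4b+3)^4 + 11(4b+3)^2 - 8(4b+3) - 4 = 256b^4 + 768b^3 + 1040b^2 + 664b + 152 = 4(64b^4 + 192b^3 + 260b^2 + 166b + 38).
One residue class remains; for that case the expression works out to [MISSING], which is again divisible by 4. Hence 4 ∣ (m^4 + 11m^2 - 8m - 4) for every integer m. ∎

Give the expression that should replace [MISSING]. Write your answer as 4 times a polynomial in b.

4(64b^4 + 128b^3 + 140b^2 + 68b + 10)

The residues treated are {1, 0, 3}, so the missing case is m ≡ 2 (mod 4); write m = 4b+2.
Then (4b+2)^4 + 11(4b+2)^2 - 8(4b+2) - 4 = 256b^4 + 512b^3 + 560b^2 + 272b + 40 = 4(64b^4 + 128b^3 + 140b^2 + 68b + 10).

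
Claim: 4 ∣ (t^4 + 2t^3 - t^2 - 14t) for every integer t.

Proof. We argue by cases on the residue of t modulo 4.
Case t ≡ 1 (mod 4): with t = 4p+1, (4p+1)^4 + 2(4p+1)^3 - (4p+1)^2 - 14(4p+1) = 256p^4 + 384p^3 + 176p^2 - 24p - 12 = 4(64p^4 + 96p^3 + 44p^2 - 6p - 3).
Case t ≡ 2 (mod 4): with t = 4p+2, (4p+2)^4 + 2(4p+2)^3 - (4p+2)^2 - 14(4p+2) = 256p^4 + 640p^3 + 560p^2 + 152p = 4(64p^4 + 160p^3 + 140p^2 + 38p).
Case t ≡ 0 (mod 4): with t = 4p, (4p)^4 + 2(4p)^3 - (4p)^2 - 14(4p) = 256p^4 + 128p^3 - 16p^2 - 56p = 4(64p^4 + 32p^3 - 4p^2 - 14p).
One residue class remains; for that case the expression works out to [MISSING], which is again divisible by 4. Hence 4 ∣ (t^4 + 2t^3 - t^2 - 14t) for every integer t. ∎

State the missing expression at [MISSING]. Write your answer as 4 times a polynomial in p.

The residues treated are {1, 2, 0}, so the missing case is t ≡ 3 (mod 4); write t = 4p+3.
Then (4p+3)^4 + 2(4p+3)^3 - (4p+3)^2 - 14(4p+3) = 256p^4 + 896p^3 + 1136p^2 + 568p + 84 = 4(64p^4 + 224p^3 + 284p^2 + 142p + 21).

4(64p^4 + 224p^3 + 284p^2 + 142p + 21)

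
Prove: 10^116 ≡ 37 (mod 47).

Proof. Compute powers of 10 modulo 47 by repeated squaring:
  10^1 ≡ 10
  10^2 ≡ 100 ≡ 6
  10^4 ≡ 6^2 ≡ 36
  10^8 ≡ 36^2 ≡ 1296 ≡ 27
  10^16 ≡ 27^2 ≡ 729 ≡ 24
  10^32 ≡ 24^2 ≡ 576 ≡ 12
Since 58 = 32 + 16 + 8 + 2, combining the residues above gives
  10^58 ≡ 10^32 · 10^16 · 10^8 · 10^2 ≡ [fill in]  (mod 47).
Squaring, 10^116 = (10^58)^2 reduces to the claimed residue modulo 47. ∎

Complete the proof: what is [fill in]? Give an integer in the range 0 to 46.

32

Multiply the listed residues: 12 · 24 · 27 · 6 = 288 → 7776 → 46656.
Reducing modulo 47: 46656 = 992·47 + 32, so 10^58 ≡ 32.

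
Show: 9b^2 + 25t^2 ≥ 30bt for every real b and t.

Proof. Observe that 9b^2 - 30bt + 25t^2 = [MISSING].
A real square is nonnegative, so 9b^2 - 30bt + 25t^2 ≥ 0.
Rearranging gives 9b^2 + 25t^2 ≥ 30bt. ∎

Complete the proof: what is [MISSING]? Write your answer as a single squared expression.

The leading and trailing coefficients are 3^2 and 5^2, and 30 = 2·3·5, so the trinomial is (3b - 5t)^2.
Hence 9b^2 - 30bt + 25t^2 ≥ 0.

(3b - 5t)^2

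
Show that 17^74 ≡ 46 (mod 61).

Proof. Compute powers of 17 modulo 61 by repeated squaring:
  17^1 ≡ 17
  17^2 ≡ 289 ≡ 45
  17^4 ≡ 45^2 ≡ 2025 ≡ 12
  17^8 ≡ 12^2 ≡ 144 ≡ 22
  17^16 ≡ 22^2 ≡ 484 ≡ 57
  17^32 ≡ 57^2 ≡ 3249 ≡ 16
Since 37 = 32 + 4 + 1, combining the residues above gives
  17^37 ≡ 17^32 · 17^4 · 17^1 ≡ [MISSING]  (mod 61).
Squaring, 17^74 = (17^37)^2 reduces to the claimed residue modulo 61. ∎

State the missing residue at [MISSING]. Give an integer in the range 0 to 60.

Multiply the listed residues: 16 · 12 · 17 = 192 → 3264.
Reducing modulo 61: 3264 = 53·61 + 31, so 17^37 ≡ 31.

31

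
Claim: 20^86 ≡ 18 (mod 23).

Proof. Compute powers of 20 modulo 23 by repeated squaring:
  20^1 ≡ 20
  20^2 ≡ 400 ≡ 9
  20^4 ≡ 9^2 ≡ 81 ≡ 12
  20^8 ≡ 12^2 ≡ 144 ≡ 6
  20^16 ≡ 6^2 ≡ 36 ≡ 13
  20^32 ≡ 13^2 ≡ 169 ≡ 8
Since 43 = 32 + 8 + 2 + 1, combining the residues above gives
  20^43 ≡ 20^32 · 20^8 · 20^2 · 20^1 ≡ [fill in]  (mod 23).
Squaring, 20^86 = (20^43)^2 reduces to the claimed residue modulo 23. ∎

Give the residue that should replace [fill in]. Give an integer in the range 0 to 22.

15

20^32 · 20^8 · 20^2 · 20^1 ≡ 8 · 6 · 9 · 20 = 8640.
8640 mod 23 = 15, so 20^43 ≡ 15 (mod 23).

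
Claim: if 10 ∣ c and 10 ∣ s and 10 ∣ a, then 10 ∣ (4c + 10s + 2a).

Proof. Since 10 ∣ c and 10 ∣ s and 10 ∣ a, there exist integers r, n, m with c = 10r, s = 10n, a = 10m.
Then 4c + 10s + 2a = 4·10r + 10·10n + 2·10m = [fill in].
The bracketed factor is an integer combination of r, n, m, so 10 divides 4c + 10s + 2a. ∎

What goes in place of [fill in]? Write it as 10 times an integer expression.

10(2m + 10n + 4r)

Pull the common 10 out of every term: 4·10r + 10·10n + 2·10m = 10(2m + 10n + 4r).
2m + 10n + 4r is an integer, which exhibits the divisibility.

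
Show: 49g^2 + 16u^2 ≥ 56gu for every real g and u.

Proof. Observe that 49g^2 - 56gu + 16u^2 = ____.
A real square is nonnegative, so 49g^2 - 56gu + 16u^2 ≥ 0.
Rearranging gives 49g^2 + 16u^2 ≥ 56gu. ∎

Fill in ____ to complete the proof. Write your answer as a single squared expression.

(7g - 4u)^2

49g^2 - 56gu + 16u^2 is a perfect-square trinomial: the outer terms are (7g)^2 and (4u)^2, and the cross term is -2·7g·4u.
So 49g^2 - 56gu + 16u^2 = (7g - 4u)^2 ≥ 0.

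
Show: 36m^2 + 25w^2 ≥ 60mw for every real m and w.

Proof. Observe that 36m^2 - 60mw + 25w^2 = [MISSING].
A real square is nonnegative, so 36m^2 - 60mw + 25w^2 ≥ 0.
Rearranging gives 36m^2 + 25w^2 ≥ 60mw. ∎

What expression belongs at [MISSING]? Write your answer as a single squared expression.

(6m - 5w)^2

36m^2 - 60mw + 25w^2 is a perfect-square trinomial: the outer terms are (6m)^2 and (5w)^2, and the cross term is -2·6m·5w.
So 36m^2 - 60mw + 25w^2 = (6m - 5w)^2 ≥ 0.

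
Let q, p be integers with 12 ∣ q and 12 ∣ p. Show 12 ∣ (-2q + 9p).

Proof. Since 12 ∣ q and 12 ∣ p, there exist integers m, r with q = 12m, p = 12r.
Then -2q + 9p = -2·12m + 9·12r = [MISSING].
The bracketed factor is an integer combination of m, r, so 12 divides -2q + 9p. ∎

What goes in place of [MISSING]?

Each term has a factor of 12: -2·12m + 9·12r = 12·(-2m + 9r).
Since -2m + 9r is an integer, 12 ∣ (-2q + 9p).

12(-2m + 9r)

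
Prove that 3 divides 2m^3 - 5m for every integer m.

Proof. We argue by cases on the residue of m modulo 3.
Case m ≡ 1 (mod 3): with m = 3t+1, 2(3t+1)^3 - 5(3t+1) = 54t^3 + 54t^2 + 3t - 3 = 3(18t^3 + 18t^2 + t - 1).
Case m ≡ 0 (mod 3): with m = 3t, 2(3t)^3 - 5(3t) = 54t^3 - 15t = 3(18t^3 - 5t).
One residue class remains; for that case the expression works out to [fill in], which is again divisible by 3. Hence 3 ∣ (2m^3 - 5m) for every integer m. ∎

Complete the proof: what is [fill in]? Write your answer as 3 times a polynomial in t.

3(18t^3 + 36t^2 + 19t + 2)

Only m ≡ 2 (mod 3) is unaccounted for. Put m = 3t+2:
2(3t+2)^3 - 5(3t+2) expands to 54t^3 + 108t^2 + 57t + 6,
and factoring out 3 leaves 3(18t^3 + 36t^2 + 19t + 2).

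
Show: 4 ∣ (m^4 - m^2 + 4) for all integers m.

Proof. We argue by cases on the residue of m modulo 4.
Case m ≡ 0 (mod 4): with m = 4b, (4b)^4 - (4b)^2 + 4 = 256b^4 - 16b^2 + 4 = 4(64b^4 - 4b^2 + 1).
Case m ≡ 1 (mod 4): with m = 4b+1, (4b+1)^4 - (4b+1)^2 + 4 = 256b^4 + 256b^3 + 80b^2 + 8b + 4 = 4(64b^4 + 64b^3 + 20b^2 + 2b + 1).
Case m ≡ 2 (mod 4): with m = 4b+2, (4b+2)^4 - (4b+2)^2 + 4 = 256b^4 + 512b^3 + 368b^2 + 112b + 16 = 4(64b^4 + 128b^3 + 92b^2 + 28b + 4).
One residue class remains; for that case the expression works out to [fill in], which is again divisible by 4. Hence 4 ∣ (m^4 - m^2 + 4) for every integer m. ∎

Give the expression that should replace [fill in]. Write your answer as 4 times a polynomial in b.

4(64b^4 + 192b^3 + 212b^2 + 102b + 19)

The residues treated are {0, 1, 2}, so the missing case is m ≡ 3 (mod 4); write m = 4b+3.
Then (4b+3)^4 - (4b+3)^2 + 4 = 256b^4 + 768b^3 + 848b^2 + 408b + 76 = 4(64b^4 + 192b^3 + 212b^2 + 102b + 19).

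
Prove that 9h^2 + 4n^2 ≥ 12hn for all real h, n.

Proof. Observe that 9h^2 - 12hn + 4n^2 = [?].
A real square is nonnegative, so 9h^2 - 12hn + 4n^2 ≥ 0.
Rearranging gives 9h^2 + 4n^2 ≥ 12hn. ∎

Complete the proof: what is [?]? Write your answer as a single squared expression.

(3h - 2n)^2

The leading and trailing coefficients are 3^2 and 2^2, and 12 = 2·3·2, so the trinomial is (3h - 2n)^2.
Hence 9h^2 - 12hn + 4n^2 ≥ 0.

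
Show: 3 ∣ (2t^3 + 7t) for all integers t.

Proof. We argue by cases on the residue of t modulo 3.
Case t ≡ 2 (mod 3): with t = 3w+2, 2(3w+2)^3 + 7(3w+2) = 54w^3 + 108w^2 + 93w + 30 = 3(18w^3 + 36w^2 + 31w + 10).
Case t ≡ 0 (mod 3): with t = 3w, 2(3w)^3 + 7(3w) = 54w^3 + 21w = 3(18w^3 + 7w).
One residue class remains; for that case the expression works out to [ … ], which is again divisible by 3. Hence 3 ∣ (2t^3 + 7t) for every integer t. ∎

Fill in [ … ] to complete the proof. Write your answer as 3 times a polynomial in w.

The residues treated are {2, 0}, so the missing case is t ≡ 1 (mod 3); write t = 3w+1.
Then 2(3w+1)^3 + 7(3w+1) = 54w^3 + 54w^2 + 39w + 9 = 3(18w^3 + 18w^2 + 13w + 3).

3(18w^3 + 18w^2 + 13w + 3)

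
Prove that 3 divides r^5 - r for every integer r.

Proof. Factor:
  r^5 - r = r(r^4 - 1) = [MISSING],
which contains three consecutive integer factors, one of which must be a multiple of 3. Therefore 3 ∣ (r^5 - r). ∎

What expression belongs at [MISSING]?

r^4 - 1 = (r^2 - 1)(r^2 + 1), and r^2 - 1 = (r-1)(r+1).
So r(r^4 - 1) = (r - 1)r(r + 1)(r^2 + 1).

(r - 1)r(r + 1)(r^2 + 1)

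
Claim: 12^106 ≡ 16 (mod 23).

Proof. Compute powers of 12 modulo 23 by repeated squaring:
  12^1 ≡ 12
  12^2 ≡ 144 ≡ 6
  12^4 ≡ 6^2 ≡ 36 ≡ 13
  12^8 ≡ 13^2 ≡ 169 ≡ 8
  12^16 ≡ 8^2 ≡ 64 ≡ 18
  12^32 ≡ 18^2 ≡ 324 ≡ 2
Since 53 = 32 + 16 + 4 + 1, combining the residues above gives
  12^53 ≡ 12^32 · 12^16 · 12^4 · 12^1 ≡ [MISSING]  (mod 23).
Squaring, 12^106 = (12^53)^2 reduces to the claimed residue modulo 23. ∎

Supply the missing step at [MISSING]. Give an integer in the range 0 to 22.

Multiply the listed residues: 2 · 18 · 13 · 12 = 36 → 468 → 5616.
Reducing modulo 23: 5616 = 244·23 + 4, so 12^53 ≡ 4.

4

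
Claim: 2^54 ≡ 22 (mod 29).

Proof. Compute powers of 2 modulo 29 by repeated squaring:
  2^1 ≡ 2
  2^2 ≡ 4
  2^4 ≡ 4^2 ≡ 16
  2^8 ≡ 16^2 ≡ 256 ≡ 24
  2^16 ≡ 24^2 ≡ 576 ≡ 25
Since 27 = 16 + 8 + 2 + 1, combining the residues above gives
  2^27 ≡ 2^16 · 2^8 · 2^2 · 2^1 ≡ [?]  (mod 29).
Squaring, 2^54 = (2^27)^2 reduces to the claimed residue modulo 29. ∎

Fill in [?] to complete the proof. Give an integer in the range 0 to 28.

2^16 · 2^8 · 2^2 · 2^1 ≡ 25 · 24 · 4 · 2 = 4800.
4800 mod 29 = 15, so 2^27 ≡ 15 (mod 29).

15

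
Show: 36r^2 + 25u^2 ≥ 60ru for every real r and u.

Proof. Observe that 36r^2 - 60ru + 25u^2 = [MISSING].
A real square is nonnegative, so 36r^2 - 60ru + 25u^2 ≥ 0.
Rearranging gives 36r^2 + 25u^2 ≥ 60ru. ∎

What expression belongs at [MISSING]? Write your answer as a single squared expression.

(6r - 5u)^2

The leading and trailing coefficients are 6^2 and 5^2, and 60 = 2·6·5, so the trinomial is (6r - 5u)^2.
Hence 36r^2 - 60ru + 25u^2 ≥ 0.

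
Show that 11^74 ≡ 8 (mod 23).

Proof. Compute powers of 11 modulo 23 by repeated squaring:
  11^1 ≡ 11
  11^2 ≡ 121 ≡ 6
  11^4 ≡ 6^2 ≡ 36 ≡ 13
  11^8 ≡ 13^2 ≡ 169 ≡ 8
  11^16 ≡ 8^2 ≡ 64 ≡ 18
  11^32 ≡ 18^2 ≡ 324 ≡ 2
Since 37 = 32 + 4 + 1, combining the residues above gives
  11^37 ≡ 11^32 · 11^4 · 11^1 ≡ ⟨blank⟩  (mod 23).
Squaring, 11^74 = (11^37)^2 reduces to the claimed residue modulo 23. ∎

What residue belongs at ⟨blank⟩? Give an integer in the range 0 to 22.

10

11^32 · 11^4 · 11^1 ≡ 2 · 13 · 11 = 286.
286 mod 23 = 10, so 11^37 ≡ 10 (mod 23).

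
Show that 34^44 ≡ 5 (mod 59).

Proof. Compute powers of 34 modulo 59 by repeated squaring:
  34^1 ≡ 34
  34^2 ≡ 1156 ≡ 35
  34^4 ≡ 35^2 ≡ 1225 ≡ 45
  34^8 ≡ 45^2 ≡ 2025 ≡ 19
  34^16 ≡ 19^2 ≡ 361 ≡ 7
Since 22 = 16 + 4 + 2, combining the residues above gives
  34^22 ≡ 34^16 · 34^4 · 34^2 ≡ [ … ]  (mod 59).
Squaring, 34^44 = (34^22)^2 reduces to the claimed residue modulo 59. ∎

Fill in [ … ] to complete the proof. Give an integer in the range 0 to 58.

51

34^16 · 34^4 · 34^2 ≡ 7 · 45 · 35 = 11025.
11025 mod 59 = 51, so 34^22 ≡ 51 (mod 59).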